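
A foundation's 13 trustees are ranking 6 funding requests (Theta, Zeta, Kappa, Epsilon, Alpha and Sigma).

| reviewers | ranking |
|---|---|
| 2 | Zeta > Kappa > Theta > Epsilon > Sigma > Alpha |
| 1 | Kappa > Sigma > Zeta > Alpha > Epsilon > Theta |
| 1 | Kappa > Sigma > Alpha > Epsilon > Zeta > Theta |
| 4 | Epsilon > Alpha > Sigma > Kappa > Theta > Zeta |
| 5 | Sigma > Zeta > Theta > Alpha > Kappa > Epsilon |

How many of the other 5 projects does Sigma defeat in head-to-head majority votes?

Sigma against each rival (13 reviewers):
Sigma vs Theta: Sigma is ranked higher on 1+1+4+5 = 11 ballots, Theta on 2. Sigma wins 11–2.
Sigma vs Zeta: Sigma is ranked higher on 1+1+4+5 = 11 ballots, Zeta on 2. Sigma wins 11–2.
Sigma vs Kappa: Sigma, 9–4.
Sigma vs Epsilon: Sigma is ranked higher on 1+1+5 = 7 ballots, Epsilon on 6. Sigma wins 7–6.
Sigma vs Alpha: 9 to 4, Sigma.
Sigma beats Theta, Zeta, Kappa, Epsilon, Alpha — 5 pairwise wins.

5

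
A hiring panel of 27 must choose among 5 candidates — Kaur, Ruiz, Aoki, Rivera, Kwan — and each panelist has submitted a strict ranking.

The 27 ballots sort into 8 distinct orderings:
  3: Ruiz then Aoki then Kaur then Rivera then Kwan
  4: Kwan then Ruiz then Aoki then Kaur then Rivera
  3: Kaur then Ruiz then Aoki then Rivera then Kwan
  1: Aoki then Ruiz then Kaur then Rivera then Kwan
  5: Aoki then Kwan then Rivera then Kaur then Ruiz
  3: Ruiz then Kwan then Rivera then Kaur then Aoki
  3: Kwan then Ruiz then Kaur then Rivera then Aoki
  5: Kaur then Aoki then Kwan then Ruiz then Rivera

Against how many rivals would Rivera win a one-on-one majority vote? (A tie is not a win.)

0

Rivera against each rival (27 committee members):
Rivera–Kaur: Kaur 19–8.
Rivera–Ruiz: Ruiz 22–5.
Rivera vs Aoki: Rivera preferred on 3+3 = 6 ballots; Aoki wins 21–6.
Rivera vs Kwan: 3+3+1 = 7 for Rivera, 20 for Kwan — Kwan by 20–7.
Rivera beats no one; loses to Kaur, Ruiz, Aoki, Kwan — 0 pairwise wins.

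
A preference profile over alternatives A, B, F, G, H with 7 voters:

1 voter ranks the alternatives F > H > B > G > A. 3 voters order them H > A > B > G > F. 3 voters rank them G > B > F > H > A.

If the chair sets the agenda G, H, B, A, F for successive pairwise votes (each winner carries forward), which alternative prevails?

F

Round 1: G vs H — 3–4, H advances.
Round 2: H vs B — 4–3, H advances.
Round 3: H vs A — 7–0, H advances.
Round 4: H vs F — 3–4, F advances.
The agenda winner is F.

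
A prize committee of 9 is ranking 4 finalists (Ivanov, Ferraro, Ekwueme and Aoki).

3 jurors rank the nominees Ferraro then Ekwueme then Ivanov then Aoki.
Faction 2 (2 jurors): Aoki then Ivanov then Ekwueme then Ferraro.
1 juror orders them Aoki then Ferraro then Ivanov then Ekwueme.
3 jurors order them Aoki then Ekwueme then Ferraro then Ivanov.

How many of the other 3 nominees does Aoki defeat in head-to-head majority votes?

Aoki against each rival (9 jurors):
Aoki vs Ivanov: 2+1+3 = 6 for Aoki, 3 for Ivanov — Aoki by 6–3.
Aoki vs Ferraro: Aoki is ranked higher on 2+1+3 = 6 ballots, Ferraro on 3. Aoki wins 6–3.
Aoki–Ekwueme: Aoki 6–3.
Aoki beats Ivanov, Ferraro, Ekwueme — 3 pairwise wins.

3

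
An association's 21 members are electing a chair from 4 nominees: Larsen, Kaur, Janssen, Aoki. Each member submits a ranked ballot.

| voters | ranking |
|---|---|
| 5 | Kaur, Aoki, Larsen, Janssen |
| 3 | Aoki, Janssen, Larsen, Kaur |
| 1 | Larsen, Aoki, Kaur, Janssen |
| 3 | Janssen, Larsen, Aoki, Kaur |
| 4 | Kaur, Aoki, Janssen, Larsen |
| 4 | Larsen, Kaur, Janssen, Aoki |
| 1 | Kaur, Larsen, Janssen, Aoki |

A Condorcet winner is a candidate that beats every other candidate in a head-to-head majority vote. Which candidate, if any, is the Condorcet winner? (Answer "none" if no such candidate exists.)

Head-to-head results (21 voters):
Larsen vs Kaur: 11 to 10, Larsen.
Larsen vs Janssen: Larsen is ranked higher on 5+1+4+1 = 11 ballots, Janssen on 10. Larsen wins 11–10.
Larsen vs Aoki: Aoki wins 12–9.
Kaur–Janssen: Kaur 15–6.
Kaur vs Aoki: Kaur is ranked higher on 5+4+4+1 = 14 ballots, Aoki on 7. Kaur wins 14–7.
Janssen vs Aoki: Janssen preferred on 3+4+1 = 8 ballots; Aoki wins 13–8.
No candidate is unbeaten: Larsen loses to Aoki; Kaur loses to Larsen; Janssen loses to Larsen; Aoki loses to Kaur. In particular Larsen > Kaur > Aoki > Larsen is a majority cycle — no Condorcet winner exists.

none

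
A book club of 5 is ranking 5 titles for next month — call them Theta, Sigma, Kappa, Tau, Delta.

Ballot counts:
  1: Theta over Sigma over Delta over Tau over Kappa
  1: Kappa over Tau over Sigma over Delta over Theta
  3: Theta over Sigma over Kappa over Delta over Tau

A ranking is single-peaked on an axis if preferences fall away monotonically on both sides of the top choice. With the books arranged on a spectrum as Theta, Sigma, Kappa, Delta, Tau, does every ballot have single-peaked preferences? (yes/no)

Axis positions: Theta=1, Sigma=2, Kappa=3, Delta=4, Tau=5.
Type 1: ranking walks positions 1-2-4-5-3; Delta is ranked above Kappa even though Kappa lies between Delta and the peak Theta on the axis — preferences dip and rise again. Not single-peaked.
Type 2: ranking walks positions 3-5-2-4-1; Tau is ranked above Delta even though Delta lies between Tau and the peak Kappa on the axis — preferences dip and rise again. Not single-peaked.
Type 3 (peak Theta at position 1): ranking walks positions 1-2-3-4-5, expanding outward from the peak — single-peaked.
Type 1 violates single-peakedness, so the profile is not single-peaked on this axis.

no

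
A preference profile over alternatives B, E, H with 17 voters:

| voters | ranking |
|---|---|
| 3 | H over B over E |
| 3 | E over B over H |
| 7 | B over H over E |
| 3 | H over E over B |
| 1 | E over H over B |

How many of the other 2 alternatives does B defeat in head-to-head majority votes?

2

B against each rival (17 voters):
B vs E: B preferred on 3+7 = 10 ballots; B wins 10–7.
B vs H: B is ranked higher on 3+7 = 10 ballots, H on 7. B wins 10–7.
B beats E, H — 2 pairwise wins.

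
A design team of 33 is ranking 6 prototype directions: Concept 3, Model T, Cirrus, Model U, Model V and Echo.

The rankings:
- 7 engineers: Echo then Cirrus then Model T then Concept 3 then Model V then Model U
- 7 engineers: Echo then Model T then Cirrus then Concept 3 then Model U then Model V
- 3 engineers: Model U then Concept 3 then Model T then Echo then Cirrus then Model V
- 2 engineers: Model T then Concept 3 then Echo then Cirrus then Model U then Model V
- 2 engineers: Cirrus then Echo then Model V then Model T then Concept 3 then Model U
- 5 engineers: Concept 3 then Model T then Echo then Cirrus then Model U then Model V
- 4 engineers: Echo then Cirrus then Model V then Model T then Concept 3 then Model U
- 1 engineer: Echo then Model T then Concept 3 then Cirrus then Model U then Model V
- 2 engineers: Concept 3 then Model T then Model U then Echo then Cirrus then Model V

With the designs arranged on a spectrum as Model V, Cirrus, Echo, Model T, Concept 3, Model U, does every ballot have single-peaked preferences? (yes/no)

yes

Axis positions: Model V=1, Cirrus=2, Echo=3, Model T=4, Concept 3=5, Model U=6.
Cluster 1 (peak Echo at position 3): ranking walks positions 3-2-4-5-1-6, expanding outward from the peak — single-peaked.
Cluster 2 (peak Echo at position 3): ranking walks positions 3-4-2-5-6-1, expanding outward from the peak — single-peaked.
Cluster 3 (peak Model U at position 6): ranking walks positions 6-5-4-3-2-1, expanding outward from the peak — single-peaked.
Cluster 4 (peak Model T at position 4): ranking walks positions 4-5-3-2-6-1, expanding outward from the peak — single-peaked.
Cluster 5 (peak Cirrus at position 2): ranking walks positions 2-3-1-4-5-6, expanding outward from the peak — single-peaked.
Cluster 6 (peak Concept 3 at position 5): ranking walks positions 5-4-3-2-6-1, expanding outward from the peak — single-peaked.
Cluster 7 (peak Echo at position 3): ranking walks positions 3-2-1-4-5-6, expanding outward from the peak — single-peaked.
Cluster 8 (peak Echo at position 3): ranking walks positions 3-4-5-2-6-1, expanding outward from the peak — single-peaked.
Cluster 9 (peak Concept 3 at position 5): ranking walks positions 5-4-6-3-2-1, expanding outward from the peak — single-peaked.
Every ranking is single-peaked on this axis.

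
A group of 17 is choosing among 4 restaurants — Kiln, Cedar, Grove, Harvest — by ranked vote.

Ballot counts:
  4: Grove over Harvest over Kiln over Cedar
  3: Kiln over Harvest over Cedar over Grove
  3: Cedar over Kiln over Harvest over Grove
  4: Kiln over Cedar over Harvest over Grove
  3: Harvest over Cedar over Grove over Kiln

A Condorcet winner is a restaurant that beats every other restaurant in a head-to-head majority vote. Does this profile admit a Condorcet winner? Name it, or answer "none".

Kiln

Pairwise majorities:
Kiln vs Cedar: Kiln is ranked higher on 4+3+4 = 11 ballots, Cedar on 6. Kiln wins 11–6.
Kiln vs Grove: 3+3+4 = 10 for Kiln, 7 for Grove — Kiln by 10–7.
Kiln vs Harvest: Kiln is ranked higher on 3+3+4 = 10 ballots, Harvest on 7. Kiln wins 10–7.
Cedar vs Grove: 3+3+4+3 = 13 for Cedar, 4 for Grove — Cedar by 13–4.
Cedar vs Harvest: Cedar preferred on 3+4 = 7 ballots; Harvest wins 10–7.
Grove vs Harvest: Grove preferred on 4 ballots; Harvest wins 13–4.
Kiln wins every pairwise contest, so Kiln is the Condorcet winner.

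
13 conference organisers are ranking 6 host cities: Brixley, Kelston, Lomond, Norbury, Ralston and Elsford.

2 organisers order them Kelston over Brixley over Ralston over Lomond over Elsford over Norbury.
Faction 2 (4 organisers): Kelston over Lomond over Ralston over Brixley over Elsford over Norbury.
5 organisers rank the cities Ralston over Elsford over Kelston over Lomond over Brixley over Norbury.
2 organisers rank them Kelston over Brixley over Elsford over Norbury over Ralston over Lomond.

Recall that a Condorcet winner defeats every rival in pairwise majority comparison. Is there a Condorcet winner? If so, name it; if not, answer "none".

Pairwise majorities:
Brixley vs Kelston: Kelston wins 13–0.
Brixley vs Lomond: Lomond wins 9–4.
Brixley vs Norbury: Brixley wins 13–0.
Brixley–Ralston: Ralston 9–4.
Brixley–Elsford: Brixley 8–5.
Kelston vs Lomond: Kelston wins 13–0.
Kelston vs Norbury: Kelston wins 13–0.
Kelston vs Ralston: Kelston wins 8–5.
Kelston vs Elsford: Kelston wins 8–5.
Lomond vs Norbury: Lomond, 11–2.
Lomond vs Ralston: Ralston wins 9–4.
Lomond vs Elsford: Elsford wins 7–6.
Norbury vs Ralston: Ralston wins 11–2.
Norbury vs Elsford: Elsford wins 13–0.
Ralston vs Elsford: Ralston, 11–2.
Kelston wins every pairwise contest, so Kelston is the Condorcet winner.

Kelston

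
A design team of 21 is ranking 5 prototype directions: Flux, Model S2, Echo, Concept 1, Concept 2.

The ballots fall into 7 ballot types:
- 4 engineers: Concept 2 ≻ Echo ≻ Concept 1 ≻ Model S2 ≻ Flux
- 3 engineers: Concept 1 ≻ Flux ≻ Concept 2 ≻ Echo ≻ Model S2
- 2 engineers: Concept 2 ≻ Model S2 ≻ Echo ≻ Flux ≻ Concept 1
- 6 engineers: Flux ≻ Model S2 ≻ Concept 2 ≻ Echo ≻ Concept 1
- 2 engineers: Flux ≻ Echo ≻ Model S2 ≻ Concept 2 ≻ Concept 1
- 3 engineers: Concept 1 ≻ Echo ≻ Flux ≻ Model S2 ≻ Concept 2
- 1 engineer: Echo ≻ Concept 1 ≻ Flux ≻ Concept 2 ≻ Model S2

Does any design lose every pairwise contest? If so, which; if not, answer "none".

Pairwise majorities:
Flux vs Model S2: Flux wins 15–6.
Flux vs Echo: Flux is ranked higher on 3+6+2 = 11 ballots, Echo on 10. Flux wins 11–10.
Flux vs Concept 1: Flux is ranked higher on 2+6+2 = 10 ballots, Concept 1 on 11. Concept 1 wins 11–10.
Flux vs Concept 2: 15 to 6, Flux.
Model S2 vs Echo: Echo, 13–8.
Model S2 vs Concept 1: Concept 1, 11–10.
Model S2 vs Concept 2: Model S2 is ranked higher on 6+2+3 = 11 ballots, Concept 2 on 10. Model S2 wins 11–10.
Echo vs Concept 1: Echo preferred on 4+2+6+2+1 = 15 ballots; Echo wins 15–6.
Echo–Concept 2: Concept 2 15–6.
Concept 1 vs Concept 2: Concept 2 wins 14–7.
Every design wins at least one matchup (Flux beats Model S2; Model S2 beats Concept 2; Echo beats Model S2; Concept 1 beats Flux; Concept 2 beats Echo), so there is no Condorcet loser.

none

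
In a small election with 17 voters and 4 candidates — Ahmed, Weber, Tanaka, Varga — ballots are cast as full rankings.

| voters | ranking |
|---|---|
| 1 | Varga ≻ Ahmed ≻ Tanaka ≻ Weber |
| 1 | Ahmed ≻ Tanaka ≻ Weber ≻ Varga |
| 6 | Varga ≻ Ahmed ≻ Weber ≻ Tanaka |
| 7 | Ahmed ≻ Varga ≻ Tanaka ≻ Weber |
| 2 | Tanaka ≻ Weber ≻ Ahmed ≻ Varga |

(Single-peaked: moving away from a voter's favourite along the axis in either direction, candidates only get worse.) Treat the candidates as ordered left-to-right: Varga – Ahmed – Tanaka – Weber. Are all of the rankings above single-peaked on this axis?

Axis positions: Varga=1, Ahmed=2, Tanaka=3, Weber=4.
Type 1 (peak Varga at position 1): ranking walks positions 1-2-3-4, expanding outward from the peak — single-peaked.
Type 2 (peak Ahmed at position 2): ranking walks positions 2-3-4-1, expanding outward from the peak — single-peaked.
Type 3: ranking walks positions 1-2-4-3; Weber is ranked above Tanaka even though Tanaka lies between Weber and the peak Varga on the axis — preferences dip and rise again. Not single-peaked.
Type 4 (peak Ahmed at position 2): ranking walks positions 2-1-3-4, expanding outward from the peak — single-peaked.
Type 5 (peak Tanaka at position 3): ranking walks positions 3-4-2-1, expanding outward from the peak — single-peaked.
Type 3 violates single-peakedness, so the profile is not single-peaked on this axis.

no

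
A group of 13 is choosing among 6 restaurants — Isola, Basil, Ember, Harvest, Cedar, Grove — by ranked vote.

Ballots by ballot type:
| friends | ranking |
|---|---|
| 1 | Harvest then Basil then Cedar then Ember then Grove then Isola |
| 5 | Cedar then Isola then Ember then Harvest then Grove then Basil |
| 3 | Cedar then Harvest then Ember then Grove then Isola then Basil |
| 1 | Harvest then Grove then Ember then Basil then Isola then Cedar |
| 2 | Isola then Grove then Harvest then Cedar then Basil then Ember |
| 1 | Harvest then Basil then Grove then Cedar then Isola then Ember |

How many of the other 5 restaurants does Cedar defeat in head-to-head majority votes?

5

Cedar against each rival (13 friends):
Cedar vs Isola: Cedar preferred on 1+5+3+1 = 10 ballots; Cedar wins 10–3.
Cedar vs Basil: Cedar preferred on 5+3+2 = 10 ballots; Cedar wins 10–3.
Cedar vs Ember: Cedar preferred on 1+5+3+2+1 = 12 ballots; Cedar wins 12–1.
Cedar vs Harvest: Cedar wins 8–5.
Cedar–Grove: Cedar 9–4.
Cedar beats Isola, Basil, Ember, Harvest, Grove — 5 pairwise wins.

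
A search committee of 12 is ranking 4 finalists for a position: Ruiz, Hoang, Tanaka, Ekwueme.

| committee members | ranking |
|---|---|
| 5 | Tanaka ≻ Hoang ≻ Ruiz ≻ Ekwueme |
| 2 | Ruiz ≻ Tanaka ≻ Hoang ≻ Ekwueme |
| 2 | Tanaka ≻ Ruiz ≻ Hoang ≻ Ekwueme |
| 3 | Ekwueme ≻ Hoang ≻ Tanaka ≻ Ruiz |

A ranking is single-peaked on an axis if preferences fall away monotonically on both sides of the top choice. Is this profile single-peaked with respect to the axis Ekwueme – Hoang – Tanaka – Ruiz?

Axis positions: Ekwueme=1, Hoang=2, Tanaka=3, Ruiz=4.
Faction 1 (peak Tanaka at position 3): ranking walks positions 3-2-4-1, expanding outward from the peak — single-peaked.
Faction 2 (peak Ruiz at position 4): ranking walks positions 4-3-2-1, expanding outward from the peak — single-peaked.
Faction 3 (peak Tanaka at position 3): ranking walks positions 3-4-2-1, expanding outward from the peak — single-peaked.
Faction 4 (peak Ekwueme at position 1): ranking walks positions 1-2-3-4, expanding outward from the peak — single-peaked.
Every ranking is single-peaked on this axis.

yes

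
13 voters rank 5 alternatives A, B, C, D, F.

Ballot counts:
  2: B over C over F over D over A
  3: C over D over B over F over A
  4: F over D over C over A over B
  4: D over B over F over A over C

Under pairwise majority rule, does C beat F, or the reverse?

Ballots ranking C above F: 2 + 3 = 5.
Ballots ranking F above C: 13 − 5 = 8.
F wins the head-to-head 8–5.

F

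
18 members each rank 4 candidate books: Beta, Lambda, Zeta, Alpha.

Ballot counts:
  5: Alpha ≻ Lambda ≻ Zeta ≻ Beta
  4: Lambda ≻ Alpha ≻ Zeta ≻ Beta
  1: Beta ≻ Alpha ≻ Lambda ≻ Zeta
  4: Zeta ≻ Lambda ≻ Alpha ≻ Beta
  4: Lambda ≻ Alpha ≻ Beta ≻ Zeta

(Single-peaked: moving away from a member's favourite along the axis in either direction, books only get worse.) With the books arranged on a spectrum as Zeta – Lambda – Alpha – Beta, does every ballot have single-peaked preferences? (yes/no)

Axis positions: Zeta=1, Lambda=2, Alpha=3, Beta=4.
Type 1 (peak Alpha at position 3): ranking walks positions 3-2-1-4, expanding outward from the peak — single-peaked.
Type 2 (peak Lambda at position 2): ranking walks positions 2-3-1-4, expanding outward from the peak — single-peaked.
Type 3 (peak Beta at position 4): ranking walks positions 4-3-2-1, expanding outward from the peak — single-peaked.
Type 4 (peak Zeta at position 1): ranking walks positions 1-2-3-4, expanding outward from the peak — single-peaked.
Type 5 (peak Lambda at position 2): ranking walks positions 2-3-4-1, expanding outward from the peak — single-peaked.
Every ranking is single-peaked on this axis.

yes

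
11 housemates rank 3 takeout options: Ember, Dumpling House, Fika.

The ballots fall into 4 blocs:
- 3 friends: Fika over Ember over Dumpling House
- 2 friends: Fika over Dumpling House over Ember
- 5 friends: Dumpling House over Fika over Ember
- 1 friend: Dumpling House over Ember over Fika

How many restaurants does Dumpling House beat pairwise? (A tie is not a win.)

2

Dumpling House against each rival (11 friends):
Dumpling House vs Ember: 2+5+1 = 8 for Dumpling House, 3 for Ember — Dumpling House by 8–3.
Dumpling House vs Fika: Dumpling House is ranked higher on 5+1 = 6 ballots, Fika on 5. Dumpling House wins 6–5.
Dumpling House beats Ember, Fika — 2 pairwise wins.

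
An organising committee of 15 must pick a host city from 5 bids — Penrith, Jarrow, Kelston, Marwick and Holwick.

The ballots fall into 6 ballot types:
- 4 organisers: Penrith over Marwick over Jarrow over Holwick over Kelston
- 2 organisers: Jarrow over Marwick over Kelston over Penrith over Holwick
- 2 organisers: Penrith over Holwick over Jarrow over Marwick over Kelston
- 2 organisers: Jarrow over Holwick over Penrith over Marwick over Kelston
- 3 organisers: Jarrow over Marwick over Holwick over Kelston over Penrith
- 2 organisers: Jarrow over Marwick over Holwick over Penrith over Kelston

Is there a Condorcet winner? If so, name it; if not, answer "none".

Pairwise majorities:
Penrith vs Jarrow: Penrith preferred on 4+2 = 6 ballots; Jarrow wins 9–6.
Penrith vs Kelston: 4+2+2+2 = 10 for Penrith, 5 for Kelston — Penrith by 10–5.
Penrith vs Marwick: Penrith is ranked higher on 4+2+2 = 8 ballots, Marwick on 7. Penrith wins 8–7.
Penrith vs Holwick: 8 to 7, Penrith.
Jarrow vs Kelston: Jarrow preferred on 4+2+2+2+3+2 = 15 ballots; Jarrow wins 15–0.
Jarrow vs Marwick: Jarrow preferred on 2+2+2+3+2 = 11 ballots; Jarrow wins 11–4.
Jarrow vs Holwick: Jarrow preferred on 4+2+2+3+2 = 13 ballots; Jarrow wins 13–2.
Kelston vs Marwick: Kelston preferred on 0 ballots; Marwick wins 15–0.
Kelston vs Holwick: 2 to 13, Holwick.
Marwick vs Holwick: 11 to 4, Marwick.
Only Jarrow has no losses; Jarrow is the Condorcet winner.

Jarrow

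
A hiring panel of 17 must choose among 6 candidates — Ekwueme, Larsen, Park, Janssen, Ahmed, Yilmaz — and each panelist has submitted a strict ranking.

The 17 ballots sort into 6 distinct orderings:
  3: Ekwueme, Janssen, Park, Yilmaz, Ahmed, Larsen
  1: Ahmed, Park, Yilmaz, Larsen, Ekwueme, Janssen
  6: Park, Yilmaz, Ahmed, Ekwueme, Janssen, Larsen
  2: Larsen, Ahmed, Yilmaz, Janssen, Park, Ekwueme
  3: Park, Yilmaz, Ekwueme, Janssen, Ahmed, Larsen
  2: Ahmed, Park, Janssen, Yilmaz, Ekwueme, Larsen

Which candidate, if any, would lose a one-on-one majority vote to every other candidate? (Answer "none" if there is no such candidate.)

Larsen

Head-to-head results (17 committee members):
Ekwueme vs Larsen: 3+6+3+2 = 14 for Ekwueme, 3 for Larsen — Ekwueme by 14–3.
Ekwueme vs Park: Ekwueme preferred on 3 ballots; Park wins 14–3.
Ekwueme vs Janssen: 3+1+6+3 = 13 for Ekwueme, 4 for Janssen — Ekwueme by 13–4.
Ekwueme vs Ahmed: Ahmed, 11–6.
Ekwueme vs Yilmaz: Ekwueme is ranked higher on 3 ballots, Yilmaz on 14. Yilmaz wins 14–3.
Larsen vs Park: Park, 15–2.
Larsen–Janssen: Janssen 14–3.
Larsen vs Ahmed: Larsen preferred on 2 ballots; Ahmed wins 15–2.
Larsen vs Yilmaz: Yilmaz, 15–2.
Park–Janssen: Park 12–5.
Park vs Ahmed: 12 to 5, Park.
Park vs Yilmaz: Park is ranked higher on 3+1+6+3+2 = 15 ballots, Yilmaz on 2. Park wins 15–2.
Janssen vs Ahmed: Ahmed wins 11–6.
Janssen vs Yilmaz: Janssen preferred on 3+2 = 5 ballots; Yilmaz wins 12–5.
Ahmed vs Yilmaz: Yilmaz, 12–5.
Larsen loses to every other candidate — it is the Condorcet loser.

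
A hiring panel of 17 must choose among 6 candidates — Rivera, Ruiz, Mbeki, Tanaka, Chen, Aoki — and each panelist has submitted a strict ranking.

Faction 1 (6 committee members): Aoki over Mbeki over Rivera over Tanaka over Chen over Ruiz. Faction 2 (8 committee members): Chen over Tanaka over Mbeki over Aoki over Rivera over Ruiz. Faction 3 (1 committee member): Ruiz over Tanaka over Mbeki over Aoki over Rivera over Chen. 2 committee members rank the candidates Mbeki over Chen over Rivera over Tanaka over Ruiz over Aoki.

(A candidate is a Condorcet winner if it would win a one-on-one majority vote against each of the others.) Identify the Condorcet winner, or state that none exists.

none

Check each pair by majority over 17 ballots:
Rivera vs Ruiz: Rivera wins 16–1.
Rivera vs Mbeki: Mbeki, 17–0.
Rivera vs Tanaka: Tanaka, 9–8.
Rivera vs Chen: 6+1 = 7 for Rivera, 10 for Chen — Chen by 10–7.
Rivera vs Aoki: Aoki, 15–2.
Ruiz vs Mbeki: Ruiz is ranked higher on 1 ballot, Mbeki on 16. Mbeki wins 16–1.
Ruiz vs Tanaka: Ruiz preferred on 1 ballot; Tanaka wins 16–1.
Ruiz–Chen: Chen 16–1.
Ruiz vs Aoki: Ruiz preferred on 1+2 = 3 ballots; Aoki wins 14–3.
Mbeki vs Tanaka: Mbeki is ranked higher on 6+2 = 8 ballots, Tanaka on 9. Tanaka wins 9–8.
Mbeki vs Chen: 6+1+2 = 9 for Mbeki, 8 for Chen — Mbeki by 9–8.
Mbeki vs Aoki: 11 to 6, Mbeki.
Tanaka vs Chen: Tanaka is ranked higher on 6+1 = 7 ballots, Chen on 10. Chen wins 10–7.
Tanaka vs Aoki: 8+1+2 = 11 for Tanaka, 6 for Aoki — Tanaka by 11–6.
Chen vs Aoki: 8+2 = 10 for Chen, 7 for Aoki — Chen by 10–7.
No candidate is unbeaten: Rivera loses to Mbeki; Ruiz loses to Rivera; Mbeki loses to Tanaka; Tanaka loses to Chen; Chen loses to Mbeki; Aoki loses to Mbeki. In particular Mbeki → Chen → Tanaka → Mbeki is a majority cycle — no Condorcet winner exists.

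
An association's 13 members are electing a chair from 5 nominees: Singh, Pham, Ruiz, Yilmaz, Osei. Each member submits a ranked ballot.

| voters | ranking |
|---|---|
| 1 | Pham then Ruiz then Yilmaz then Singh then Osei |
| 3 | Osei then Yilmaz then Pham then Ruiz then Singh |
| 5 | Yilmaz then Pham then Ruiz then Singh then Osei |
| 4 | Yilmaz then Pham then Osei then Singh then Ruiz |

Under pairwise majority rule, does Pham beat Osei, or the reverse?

Pham

Ballots ranking Pham above Osei: 1 + 5 + 4 = 10.
Ballots ranking Osei above Pham: 13 − 10 = 3.
Pham wins the head-to-head 10–3.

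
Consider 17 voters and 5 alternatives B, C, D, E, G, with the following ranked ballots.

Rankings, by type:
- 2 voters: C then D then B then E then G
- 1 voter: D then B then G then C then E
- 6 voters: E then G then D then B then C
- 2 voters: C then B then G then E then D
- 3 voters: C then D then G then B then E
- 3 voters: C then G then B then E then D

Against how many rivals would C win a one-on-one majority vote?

4

C against each rival (17 voters):
C vs B: 10 to 7, C.
C vs D: C, 10–7.
C vs E: C preferred on 2+1+2+3+3 = 11 ballots; C wins 11–6.
C vs G: C preferred on 2+2+3+3 = 10 ballots; C wins 10–7.
C beats B, D, E, G — 4 pairwise wins.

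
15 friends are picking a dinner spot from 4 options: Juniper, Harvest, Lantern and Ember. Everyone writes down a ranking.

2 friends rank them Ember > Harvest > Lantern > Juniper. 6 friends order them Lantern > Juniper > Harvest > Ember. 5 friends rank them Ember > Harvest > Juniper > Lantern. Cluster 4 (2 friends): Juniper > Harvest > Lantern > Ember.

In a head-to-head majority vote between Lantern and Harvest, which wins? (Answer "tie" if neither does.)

Ballots ranking Lantern above Harvest: 6.
Ballots ranking Harvest above Lantern: 15 − 6 = 9.
Harvest wins the head-to-head 9–6.

Harvest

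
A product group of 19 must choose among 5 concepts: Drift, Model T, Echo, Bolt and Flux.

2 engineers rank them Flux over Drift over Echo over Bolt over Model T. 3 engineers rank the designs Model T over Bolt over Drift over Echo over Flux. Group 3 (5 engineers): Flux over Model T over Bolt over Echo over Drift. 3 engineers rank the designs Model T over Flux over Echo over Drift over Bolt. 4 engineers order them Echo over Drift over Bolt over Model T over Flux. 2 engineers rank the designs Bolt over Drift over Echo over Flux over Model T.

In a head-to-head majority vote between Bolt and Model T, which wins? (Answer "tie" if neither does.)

Ballots ranking Bolt above Model T: 2 + 4 + 2 = 8.
Ballots ranking Model T above Bolt: 19 − 8 = 11.
Model T wins the head-to-head 11–8.

Model T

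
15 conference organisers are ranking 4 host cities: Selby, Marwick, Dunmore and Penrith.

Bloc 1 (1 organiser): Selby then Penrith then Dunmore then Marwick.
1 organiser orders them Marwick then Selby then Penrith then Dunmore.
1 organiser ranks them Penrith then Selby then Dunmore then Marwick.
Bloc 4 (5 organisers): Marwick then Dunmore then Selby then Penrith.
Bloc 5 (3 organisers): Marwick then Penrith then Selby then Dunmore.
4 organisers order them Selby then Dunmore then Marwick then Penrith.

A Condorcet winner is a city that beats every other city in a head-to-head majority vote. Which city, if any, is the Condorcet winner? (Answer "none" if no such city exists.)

Marwick

Pairwise majorities:
Selby vs Marwick: 6 to 9, Marwick.
Selby–Dunmore: Selby 10–5.
Selby–Penrith: Selby 11–4.
Marwick vs Dunmore: Marwick wins 9–6.
Marwick–Penrith: Marwick 13–2.
Dunmore vs Penrith: 5+4 = 9 for Dunmore, 6 for Penrith — Dunmore by 9–6.
Marwick beats each of Selby, Dunmore, Penrith — Marwick is the Condorcet winner.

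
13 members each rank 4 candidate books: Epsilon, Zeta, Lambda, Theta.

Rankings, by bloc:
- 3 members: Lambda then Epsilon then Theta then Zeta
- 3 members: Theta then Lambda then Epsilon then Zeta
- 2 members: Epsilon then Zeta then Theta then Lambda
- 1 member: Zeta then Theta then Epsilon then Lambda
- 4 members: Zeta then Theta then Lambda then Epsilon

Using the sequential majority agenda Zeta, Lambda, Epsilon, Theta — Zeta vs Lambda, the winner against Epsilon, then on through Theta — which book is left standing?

Round 1: Zeta vs Lambda — 7–6, Zeta advances.
Round 2: Zeta vs Epsilon — 5–8, Epsilon advances.
Round 3: Epsilon vs Theta — 5–8, Theta advances.
The agenda winner is Theta.

Theta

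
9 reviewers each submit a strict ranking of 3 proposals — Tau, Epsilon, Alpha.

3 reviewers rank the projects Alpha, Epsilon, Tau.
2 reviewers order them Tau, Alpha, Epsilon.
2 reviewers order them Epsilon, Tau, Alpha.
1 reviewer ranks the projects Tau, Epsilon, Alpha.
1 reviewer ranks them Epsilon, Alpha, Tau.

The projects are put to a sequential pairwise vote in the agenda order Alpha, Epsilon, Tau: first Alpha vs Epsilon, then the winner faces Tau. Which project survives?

Tau

Round 1: Alpha vs Epsilon — 5–4, Alpha advances.
Round 2: Alpha vs Tau — 4–5, Tau advances.
Tau survives the agenda.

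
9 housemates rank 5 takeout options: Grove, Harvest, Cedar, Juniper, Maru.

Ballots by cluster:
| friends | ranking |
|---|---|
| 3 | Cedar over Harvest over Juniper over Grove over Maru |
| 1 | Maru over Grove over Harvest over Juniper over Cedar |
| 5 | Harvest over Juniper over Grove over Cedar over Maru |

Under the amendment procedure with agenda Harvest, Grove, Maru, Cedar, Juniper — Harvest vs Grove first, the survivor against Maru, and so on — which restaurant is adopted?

Round 1: Harvest vs Grove — 8–1, Harvest advances.
Round 2: Harvest vs Maru — 8–1, Harvest advances.
Round 3: Harvest vs Cedar — 6–3, Harvest advances.
Round 4: Harvest vs Juniper — 9–0, Harvest advances.
The agenda winner is Harvest.

Harvest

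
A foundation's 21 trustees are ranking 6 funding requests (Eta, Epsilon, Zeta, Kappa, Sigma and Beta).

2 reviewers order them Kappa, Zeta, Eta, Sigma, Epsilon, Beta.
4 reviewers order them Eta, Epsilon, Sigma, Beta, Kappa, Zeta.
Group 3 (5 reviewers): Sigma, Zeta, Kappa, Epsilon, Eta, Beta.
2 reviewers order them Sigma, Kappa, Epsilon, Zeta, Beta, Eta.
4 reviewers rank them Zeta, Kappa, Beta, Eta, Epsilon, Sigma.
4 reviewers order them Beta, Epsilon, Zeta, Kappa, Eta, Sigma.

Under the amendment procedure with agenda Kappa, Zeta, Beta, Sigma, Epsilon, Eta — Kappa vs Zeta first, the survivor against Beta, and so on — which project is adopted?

Round 1: Kappa vs Zeta — 8–13, Zeta advances.
Round 2: Zeta vs Beta — 13–8, Zeta advances.
Round 3: Zeta vs Sigma — 10–11, Sigma advances.
Round 4: Sigma vs Epsilon — 9–12, Epsilon advances.
Round 5: Epsilon vs Eta — 11–10, Epsilon advances.
The agenda winner is Epsilon.

Epsilon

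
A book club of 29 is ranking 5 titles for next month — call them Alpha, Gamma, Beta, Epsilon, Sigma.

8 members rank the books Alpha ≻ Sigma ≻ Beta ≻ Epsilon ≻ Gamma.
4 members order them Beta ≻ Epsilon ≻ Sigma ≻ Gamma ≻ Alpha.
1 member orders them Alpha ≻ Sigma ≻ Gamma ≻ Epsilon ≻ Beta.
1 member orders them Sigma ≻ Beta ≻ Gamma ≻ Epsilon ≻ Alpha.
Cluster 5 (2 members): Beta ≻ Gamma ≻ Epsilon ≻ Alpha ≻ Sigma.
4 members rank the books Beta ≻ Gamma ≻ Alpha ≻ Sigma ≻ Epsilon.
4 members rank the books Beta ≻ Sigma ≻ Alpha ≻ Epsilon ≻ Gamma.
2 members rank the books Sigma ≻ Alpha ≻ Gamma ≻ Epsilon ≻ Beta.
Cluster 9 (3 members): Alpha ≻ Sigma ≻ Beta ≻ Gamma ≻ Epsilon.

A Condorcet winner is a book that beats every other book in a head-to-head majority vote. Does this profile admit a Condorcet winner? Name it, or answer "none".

none

Head-to-head results (29 members):
Alpha vs Gamma: 18 to 11, Alpha.
Alpha vs Beta: 14 to 15, Beta.
Alpha vs Epsilon: 22 to 7, Alpha.
Alpha vs Sigma: Alpha is ranked higher on 8+1+2+4+3 = 18 ballots, Sigma on 11. Alpha wins 18–11.
Gamma vs Beta: 3 to 26, Beta.
Gamma vs Epsilon: Gamma is ranked higher on 1+1+2+4+2+3 = 13 ballots, Epsilon on 16. Epsilon wins 16–13.
Gamma vs Sigma: 2+4 = 6 for Gamma, 23 for Sigma — Sigma by 23–6.
Beta vs Epsilon: 26 to 3, Beta.
Beta vs Sigma: 4+2+4+4 = 14 for Beta, 15 for Sigma — Sigma by 15–14.
Epsilon vs Sigma: 4+2 = 6 for Epsilon, 23 for Sigma — Sigma by 23–6.
Every book loses at least once (Alpha loses to Beta; Gamma loses to Alpha; Beta loses to Sigma; Epsilon loses to Alpha; Sigma loses to Alpha). The majority relation contains the cycle Alpha > Sigma > Beta > Alpha, so there is no Condorcet winner.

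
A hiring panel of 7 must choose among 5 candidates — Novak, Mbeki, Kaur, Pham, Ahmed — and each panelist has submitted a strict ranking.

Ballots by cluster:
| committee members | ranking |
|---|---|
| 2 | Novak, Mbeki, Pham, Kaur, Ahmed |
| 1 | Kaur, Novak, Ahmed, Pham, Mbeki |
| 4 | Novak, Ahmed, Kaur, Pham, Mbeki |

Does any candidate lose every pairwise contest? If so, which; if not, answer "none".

Pairwise majorities:
Novak–Mbeki: Novak 7–0.
Novak vs Kaur: Novak, 6–1.
Novak vs Pham: Novak wins 7–0.
Novak–Ahmed: Novak 7–0.
Mbeki vs Kaur: Kaur wins 5–2.
Mbeki–Pham: Pham 5–2.
Mbeki–Ahmed: Ahmed 5–2.
Kaur vs Pham: 5 to 2, Kaur.
Kaur vs Ahmed: 2+1 = 3 for Kaur, 4 for Ahmed — Ahmed by 4–3.
Pham vs Ahmed: Pham preferred on 2 ballots; Ahmed wins 5–2.
Only Mbeki has no wins; Mbeki is the Condorcet loser.

Mbeki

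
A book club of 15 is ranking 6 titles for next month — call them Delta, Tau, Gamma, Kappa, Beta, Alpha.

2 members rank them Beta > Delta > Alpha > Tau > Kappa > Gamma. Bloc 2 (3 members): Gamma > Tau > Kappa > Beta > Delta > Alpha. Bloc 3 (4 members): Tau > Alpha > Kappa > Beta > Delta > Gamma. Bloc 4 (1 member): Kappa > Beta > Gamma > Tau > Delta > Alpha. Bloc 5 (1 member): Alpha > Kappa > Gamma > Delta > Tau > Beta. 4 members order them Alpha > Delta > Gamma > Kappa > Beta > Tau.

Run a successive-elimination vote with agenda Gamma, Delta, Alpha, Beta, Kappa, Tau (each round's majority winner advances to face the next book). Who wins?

Round 1: Gamma vs Delta — 5–10, Delta advances.
Round 2: Delta vs Alpha — 6–9, Alpha advances.
Round 3: Alpha vs Beta — 9–6, Alpha advances.
Round 4: Alpha vs Kappa — 11–4, Alpha advances.
Round 5: Alpha vs Tau — 7–8, Tau advances.
The agenda winner is Tau.

Tau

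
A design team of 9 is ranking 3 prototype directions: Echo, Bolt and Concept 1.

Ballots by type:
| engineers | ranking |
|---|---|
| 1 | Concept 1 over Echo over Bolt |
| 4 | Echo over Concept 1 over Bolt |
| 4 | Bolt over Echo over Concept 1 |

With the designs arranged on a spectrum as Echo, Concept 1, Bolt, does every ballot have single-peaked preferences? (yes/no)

no

Axis positions: Echo=1, Concept 1=2, Bolt=3.
Type 1 (peak Concept 1 at position 2): ranking walks positions 2-1-3, expanding outward from the peak — single-peaked.
Type 2 (peak Echo at position 1): ranking walks positions 1-2-3, expanding outward from the peak — single-peaked.
Type 3: ranking walks positions 3-1-2; Echo is ranked above Concept 1 even though Concept 1 lies between Echo and the peak Bolt on the axis — preferences dip and rise again. Not single-peaked.
Type 3 violates single-peakedness, so the profile is not single-peaked on this axis.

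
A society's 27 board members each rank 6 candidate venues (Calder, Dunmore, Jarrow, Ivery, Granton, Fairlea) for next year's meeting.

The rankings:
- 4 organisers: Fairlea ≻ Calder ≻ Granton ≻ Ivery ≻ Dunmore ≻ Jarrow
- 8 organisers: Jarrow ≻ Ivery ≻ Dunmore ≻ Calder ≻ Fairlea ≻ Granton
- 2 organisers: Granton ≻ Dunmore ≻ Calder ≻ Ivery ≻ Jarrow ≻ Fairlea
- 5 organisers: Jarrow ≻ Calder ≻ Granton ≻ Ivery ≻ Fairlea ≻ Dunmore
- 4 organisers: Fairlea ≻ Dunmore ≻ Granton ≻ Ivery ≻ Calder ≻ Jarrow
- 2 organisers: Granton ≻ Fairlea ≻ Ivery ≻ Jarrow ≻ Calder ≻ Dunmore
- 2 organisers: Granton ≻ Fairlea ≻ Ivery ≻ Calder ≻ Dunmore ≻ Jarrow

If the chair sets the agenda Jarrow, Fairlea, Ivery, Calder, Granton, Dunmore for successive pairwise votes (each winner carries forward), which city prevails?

Round 1: Jarrow vs Fairlea — 15–12, Jarrow advances.
Round 2: Jarrow vs Ivery — 13–14, Ivery advances.
Round 3: Ivery vs Calder — 16–11, Ivery advances.
Round 4: Ivery vs Granton — 8–19, Granton advances.
Round 5: Granton vs Dunmore — 15–12, Granton advances.
The agenda winner is Granton.

Granton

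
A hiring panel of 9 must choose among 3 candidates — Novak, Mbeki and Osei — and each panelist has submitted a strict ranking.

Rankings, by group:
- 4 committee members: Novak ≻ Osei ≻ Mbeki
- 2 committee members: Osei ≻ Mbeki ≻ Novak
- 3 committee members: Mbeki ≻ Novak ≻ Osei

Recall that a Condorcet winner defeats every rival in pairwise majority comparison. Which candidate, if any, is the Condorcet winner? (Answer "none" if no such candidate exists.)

Head-to-head results (9 committee members):
Novak vs Mbeki: Novak is ranked higher on 4 ballots, Mbeki on 5. Mbeki wins 5–4.
Novak vs Osei: 4+3 = 7 for Novak, 2 for Osei — Novak by 7–2.
Mbeki vs Osei: 3 to 6, Osei.
No candidate is unbeaten: Novak loses to Mbeki; Mbeki loses to Osei; Osei loses to Novak. In particular Novak → Osei → Mbeki → Novak is a majority cycle — no Condorcet winner exists.

none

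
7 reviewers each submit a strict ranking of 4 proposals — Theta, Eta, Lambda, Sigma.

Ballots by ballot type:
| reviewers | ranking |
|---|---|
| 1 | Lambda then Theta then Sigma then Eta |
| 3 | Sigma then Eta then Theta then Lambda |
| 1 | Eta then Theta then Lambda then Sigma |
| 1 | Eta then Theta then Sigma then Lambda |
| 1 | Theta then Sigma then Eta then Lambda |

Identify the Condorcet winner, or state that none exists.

none

Check each pair by majority over 7 ballots:
Theta vs Eta: Eta wins 5–2.
Theta vs Lambda: Theta, 6–1.
Theta vs Sigma: Theta wins 4–3.
Eta vs Lambda: Eta, 6–1.
Eta–Sigma: Sigma 5–2.
Lambda vs Sigma: Sigma, 5–2.
No project is unbeaten: Theta loses to Eta; Eta loses to Sigma; Lambda loses to Theta; Sigma loses to Theta. In particular Theta → Sigma → Eta → Theta is a majority cycle — no Condorcet winner exists.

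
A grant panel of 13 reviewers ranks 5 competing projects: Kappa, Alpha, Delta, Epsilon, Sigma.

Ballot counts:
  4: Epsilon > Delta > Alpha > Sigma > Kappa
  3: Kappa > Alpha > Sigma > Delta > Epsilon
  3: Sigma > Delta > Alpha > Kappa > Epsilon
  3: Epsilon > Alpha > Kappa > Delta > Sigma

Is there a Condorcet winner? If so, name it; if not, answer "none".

Epsilon

Check each pair by majority over 13 ballots:
Kappa vs Alpha: 3 to 10, Alpha.
Kappa vs Delta: 3+3 = 6 for Kappa, 7 for Delta — Delta by 7–6.
Kappa vs Epsilon: 6 to 7, Epsilon.
Kappa vs Sigma: 3+3 = 6 for Kappa, 7 for Sigma — Sigma by 7–6.
Alpha vs Delta: Delta, 7–6.
Alpha vs Epsilon: 6 to 7, Epsilon.
Alpha vs Sigma: 10 to 3, Alpha.
Delta vs Epsilon: Delta is ranked higher on 3+3 = 6 ballots, Epsilon on 7. Epsilon wins 7–6.
Delta–Sigma: Delta 7–6.
Epsilon vs Sigma: Epsilon preferred on 4+3 = 7 ballots; Epsilon wins 7–6.
Epsilon wins every pairwise contest, so Epsilon is the Condorcet winner.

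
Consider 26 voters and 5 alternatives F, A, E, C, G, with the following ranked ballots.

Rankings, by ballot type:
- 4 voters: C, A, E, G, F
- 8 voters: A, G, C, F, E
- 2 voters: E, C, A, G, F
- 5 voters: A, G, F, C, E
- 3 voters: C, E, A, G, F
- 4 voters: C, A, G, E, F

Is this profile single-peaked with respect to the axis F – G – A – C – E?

Axis positions: F=1, G=2, A=3, C=4, E=5.
Ballot type 1 (peak C at position 4): ranking walks positions 4-3-5-2-1, expanding outward from the peak — single-peaked.
Ballot type 2 (peak A at position 3): ranking walks positions 3-2-4-1-5, expanding outward from the peak — single-peaked.
Ballot type 3 (peak E at position 5): ranking walks positions 5-4-3-2-1, expanding outward from the peak — single-peaked.
Ballot type 4 (peak A at position 3): ranking walks positions 3-2-1-4-5, expanding outward from the peak — single-peaked.
Ballot type 5 (peak C at position 4): ranking walks positions 4-5-3-2-1, expanding outward from the peak — single-peaked.
Ballot type 6 (peak C at position 4): ranking walks positions 4-3-2-5-1, expanding outward from the peak — single-peaked.
Every ranking is single-peaked on this axis.

yes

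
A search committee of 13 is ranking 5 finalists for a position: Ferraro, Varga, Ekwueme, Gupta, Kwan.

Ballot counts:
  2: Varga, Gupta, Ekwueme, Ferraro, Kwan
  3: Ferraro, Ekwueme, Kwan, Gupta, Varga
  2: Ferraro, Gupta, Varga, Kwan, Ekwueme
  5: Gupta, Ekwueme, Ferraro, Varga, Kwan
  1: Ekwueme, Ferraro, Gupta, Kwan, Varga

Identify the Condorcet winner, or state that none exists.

Gupta

Pairwise majorities:
Ferraro vs Varga: Ferraro, 11–2.
Ferraro–Ekwueme: Ekwueme 8–5.
Ferraro vs Gupta: Gupta, 7–6.
Ferraro vs Kwan: Ferraro, 13–0.
Varga vs Ekwueme: Ekwueme wins 9–4.
Varga vs Gupta: Gupta wins 11–2.
Varga–Kwan: Varga 9–4.
Ekwueme vs Gupta: Gupta, 9–4.
Ekwueme vs Kwan: Ekwueme wins 11–2.
Gupta vs Kwan: Gupta wins 10–3.
Gupta defeats every rival head-to-head and is the Condorcet winner.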